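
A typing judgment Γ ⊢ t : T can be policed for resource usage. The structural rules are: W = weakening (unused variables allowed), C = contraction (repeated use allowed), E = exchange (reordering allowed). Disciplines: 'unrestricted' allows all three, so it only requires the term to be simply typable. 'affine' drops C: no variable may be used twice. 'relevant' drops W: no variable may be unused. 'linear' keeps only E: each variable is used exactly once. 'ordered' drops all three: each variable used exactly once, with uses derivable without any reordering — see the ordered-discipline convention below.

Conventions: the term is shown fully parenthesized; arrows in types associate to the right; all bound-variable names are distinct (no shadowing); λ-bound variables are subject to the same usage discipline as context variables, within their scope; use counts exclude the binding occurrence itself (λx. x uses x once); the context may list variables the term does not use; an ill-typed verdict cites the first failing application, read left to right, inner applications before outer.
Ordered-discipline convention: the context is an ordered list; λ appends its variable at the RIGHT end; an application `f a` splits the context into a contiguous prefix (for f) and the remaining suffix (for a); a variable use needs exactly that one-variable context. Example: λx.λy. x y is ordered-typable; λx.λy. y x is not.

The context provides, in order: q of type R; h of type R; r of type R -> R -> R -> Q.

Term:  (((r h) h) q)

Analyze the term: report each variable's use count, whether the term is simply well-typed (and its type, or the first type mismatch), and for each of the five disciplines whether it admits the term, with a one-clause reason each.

counts: q=1, h=2, r=1
order of uses: r, h, h, q
typing: well-typed at Q
ordered ✗ (h ×2 used more than once (contraction))
linear ✗ (h ×2 used more than once (contraction))
affine ✗ (h ×2 used more than once (contraction))
relevant ✓ (q, h, r: all used, weakening unneeded)
unrestricted ✓ (well-typed at Q; no restrictions here)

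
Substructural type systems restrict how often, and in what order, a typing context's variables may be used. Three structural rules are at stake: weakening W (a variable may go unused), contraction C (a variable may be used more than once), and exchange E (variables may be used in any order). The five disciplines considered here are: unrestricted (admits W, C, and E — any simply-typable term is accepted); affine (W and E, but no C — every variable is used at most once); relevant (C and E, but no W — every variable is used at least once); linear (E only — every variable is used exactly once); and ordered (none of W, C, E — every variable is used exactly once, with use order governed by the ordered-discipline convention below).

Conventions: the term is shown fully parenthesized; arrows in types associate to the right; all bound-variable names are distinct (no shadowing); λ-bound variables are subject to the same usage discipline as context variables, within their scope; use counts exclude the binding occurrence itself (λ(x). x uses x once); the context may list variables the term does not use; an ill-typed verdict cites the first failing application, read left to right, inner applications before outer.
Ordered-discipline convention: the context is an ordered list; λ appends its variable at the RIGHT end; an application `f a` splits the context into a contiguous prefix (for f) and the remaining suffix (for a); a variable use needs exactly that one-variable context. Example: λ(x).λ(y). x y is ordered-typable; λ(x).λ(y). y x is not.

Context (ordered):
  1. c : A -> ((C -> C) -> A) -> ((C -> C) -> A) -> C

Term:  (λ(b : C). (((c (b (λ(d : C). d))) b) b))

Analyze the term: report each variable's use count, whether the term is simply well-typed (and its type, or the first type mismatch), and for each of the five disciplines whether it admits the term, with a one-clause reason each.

use counts: c: 1×; b [bound]: 3×; d [bound]: 1×
use order (left to right): c, b, d, b, b
typing: ill-typed: non-function type C applied to an argument
ordered: ✗, not simply typable
linear: ✗, fails simple typing
affine: ✗, a type mismatch blocks all five
relevant: ✗, the type mismatch rejects it
unrestricted: ✗, not simply typable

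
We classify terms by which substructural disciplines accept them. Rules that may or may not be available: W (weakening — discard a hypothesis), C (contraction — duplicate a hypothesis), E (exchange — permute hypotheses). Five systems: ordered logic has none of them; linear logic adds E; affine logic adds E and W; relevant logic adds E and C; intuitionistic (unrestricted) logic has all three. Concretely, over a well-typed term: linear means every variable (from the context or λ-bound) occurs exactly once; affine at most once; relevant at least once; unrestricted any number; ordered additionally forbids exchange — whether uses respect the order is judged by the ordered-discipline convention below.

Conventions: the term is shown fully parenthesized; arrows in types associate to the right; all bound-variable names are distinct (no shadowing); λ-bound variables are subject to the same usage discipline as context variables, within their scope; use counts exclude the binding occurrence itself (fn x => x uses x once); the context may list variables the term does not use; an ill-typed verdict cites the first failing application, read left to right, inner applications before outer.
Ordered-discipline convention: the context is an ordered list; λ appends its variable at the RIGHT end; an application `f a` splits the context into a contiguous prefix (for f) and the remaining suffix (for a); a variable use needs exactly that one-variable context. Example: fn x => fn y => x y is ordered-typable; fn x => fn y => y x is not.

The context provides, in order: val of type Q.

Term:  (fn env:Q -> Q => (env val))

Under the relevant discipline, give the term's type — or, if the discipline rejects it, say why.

term : (Q -> Q) -> Q
variable uses: val=1; env (bound)=1
use order (left to right): env, val
typing: the term checks, with type (Q -> Q) -> Q
per-discipline verdicts: ordered ✗ | linear ✓ | affine ✓ | relevant ✓ | unrestricted ✓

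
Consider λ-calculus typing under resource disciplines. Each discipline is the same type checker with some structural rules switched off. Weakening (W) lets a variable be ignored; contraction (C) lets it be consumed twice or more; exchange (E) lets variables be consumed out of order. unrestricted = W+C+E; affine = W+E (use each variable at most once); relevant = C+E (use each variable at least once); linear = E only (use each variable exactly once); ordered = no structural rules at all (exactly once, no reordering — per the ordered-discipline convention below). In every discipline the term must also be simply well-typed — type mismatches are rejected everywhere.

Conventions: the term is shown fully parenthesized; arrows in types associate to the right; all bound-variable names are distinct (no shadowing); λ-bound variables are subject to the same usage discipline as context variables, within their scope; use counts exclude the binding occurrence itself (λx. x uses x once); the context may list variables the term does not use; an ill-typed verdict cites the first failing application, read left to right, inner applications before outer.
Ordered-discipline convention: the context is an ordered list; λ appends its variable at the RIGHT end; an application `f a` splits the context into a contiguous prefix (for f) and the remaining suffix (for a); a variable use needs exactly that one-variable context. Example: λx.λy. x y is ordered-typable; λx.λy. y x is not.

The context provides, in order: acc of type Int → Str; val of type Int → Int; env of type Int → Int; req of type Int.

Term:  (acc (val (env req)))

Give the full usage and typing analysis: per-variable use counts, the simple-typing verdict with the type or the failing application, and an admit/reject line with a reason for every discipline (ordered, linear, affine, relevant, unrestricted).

variable uses: acc=1, val=1, env=1, req=1
order of uses: acc, val, env, req
typing: ✓ — Str
ordered: ✓, acc, val, env, req once each; derivable with no W/C/E
linear: ✓, acc, val, env, req: one use apiece
affine: ✓, at most one use each (acc, val, env, req)
relevant: ✓, every one of acc, val, env, req appears
unrestricted: ✓, well-typed at Str; no restrictions here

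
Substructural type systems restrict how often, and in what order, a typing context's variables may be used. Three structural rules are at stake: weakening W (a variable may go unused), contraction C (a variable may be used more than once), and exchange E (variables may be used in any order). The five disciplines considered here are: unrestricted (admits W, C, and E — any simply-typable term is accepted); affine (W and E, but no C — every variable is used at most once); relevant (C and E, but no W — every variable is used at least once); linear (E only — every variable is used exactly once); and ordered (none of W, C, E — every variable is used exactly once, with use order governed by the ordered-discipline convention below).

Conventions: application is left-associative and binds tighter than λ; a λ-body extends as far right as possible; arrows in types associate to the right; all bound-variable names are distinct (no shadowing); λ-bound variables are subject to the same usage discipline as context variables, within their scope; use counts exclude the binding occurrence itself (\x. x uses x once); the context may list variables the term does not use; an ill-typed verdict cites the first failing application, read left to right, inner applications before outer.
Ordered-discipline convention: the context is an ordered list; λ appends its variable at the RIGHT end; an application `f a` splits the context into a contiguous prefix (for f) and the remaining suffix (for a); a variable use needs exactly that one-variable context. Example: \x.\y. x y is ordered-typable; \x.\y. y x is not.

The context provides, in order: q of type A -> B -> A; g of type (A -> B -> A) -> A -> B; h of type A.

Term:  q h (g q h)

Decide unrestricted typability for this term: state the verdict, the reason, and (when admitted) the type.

yes — type-checks (A) and nothing is barred; term : A
use counts: q: 2×; g: 1×; h: 2×
left-to-right use order: q, h, g, q, h
typing: the term checks, with type A
summary: ordered ✗ | linear ✗ | affine ✗ | relevant ✓ | unrestricted ✓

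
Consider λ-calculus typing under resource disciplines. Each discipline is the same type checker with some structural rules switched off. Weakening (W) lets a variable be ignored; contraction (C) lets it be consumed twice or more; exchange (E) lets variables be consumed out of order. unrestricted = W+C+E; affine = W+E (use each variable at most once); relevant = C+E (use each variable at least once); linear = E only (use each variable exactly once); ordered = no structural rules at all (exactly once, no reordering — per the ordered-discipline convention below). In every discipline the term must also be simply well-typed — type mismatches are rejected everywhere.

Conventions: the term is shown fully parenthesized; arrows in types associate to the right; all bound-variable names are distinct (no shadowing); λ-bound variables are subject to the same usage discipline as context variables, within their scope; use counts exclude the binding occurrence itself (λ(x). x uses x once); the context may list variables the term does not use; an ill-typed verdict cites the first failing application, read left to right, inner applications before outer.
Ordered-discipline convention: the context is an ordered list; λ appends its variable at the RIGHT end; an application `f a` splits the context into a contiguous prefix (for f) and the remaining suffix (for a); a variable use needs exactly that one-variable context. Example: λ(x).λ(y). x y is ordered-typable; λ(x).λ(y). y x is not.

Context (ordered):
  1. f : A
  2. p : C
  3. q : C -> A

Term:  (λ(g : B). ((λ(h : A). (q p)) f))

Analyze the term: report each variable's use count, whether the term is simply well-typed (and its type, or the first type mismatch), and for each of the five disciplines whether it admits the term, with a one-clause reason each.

variable uses: f: 1×; p: 1×; q: 1×; g (λ-bound): 0×; h (λ-bound): 0×
order of uses: q, p, f
typing: well-typed — term : B -> A
ordered: ✗, unused: g, h — weakening required
linear: ✗, unused: g, h — weakening required
affine: ✓, f, p, q, g, h: no repeats, contraction unneeded
relevant: ✗, unused: g, h — weakening required
unrestricted: ✓, typability at B -> A is all that's needed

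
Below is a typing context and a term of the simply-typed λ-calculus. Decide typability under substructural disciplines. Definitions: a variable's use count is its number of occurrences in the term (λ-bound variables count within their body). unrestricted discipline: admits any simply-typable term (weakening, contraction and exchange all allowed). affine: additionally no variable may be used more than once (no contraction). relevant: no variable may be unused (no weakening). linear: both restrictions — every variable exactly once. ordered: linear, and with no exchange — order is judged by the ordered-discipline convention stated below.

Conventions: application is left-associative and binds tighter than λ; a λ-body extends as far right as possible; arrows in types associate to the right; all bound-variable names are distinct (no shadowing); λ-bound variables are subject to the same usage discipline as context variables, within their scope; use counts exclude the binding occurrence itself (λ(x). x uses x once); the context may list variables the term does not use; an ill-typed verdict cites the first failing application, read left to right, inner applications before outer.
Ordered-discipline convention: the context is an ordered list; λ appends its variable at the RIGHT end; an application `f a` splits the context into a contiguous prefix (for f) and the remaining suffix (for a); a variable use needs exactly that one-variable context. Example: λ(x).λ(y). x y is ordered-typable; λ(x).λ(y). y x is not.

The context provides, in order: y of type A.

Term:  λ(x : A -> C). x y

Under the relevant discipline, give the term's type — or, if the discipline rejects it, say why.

term : (A -> C) -> C
counts: y: 1; x (λ-bound): 1
order of uses: x, y
typing: the term checks, with type (A -> C) -> C
per-discipline verdicts: ordered ✗ · linear ✓ · affine ✓ · relevant ✓ · unrestricted ✓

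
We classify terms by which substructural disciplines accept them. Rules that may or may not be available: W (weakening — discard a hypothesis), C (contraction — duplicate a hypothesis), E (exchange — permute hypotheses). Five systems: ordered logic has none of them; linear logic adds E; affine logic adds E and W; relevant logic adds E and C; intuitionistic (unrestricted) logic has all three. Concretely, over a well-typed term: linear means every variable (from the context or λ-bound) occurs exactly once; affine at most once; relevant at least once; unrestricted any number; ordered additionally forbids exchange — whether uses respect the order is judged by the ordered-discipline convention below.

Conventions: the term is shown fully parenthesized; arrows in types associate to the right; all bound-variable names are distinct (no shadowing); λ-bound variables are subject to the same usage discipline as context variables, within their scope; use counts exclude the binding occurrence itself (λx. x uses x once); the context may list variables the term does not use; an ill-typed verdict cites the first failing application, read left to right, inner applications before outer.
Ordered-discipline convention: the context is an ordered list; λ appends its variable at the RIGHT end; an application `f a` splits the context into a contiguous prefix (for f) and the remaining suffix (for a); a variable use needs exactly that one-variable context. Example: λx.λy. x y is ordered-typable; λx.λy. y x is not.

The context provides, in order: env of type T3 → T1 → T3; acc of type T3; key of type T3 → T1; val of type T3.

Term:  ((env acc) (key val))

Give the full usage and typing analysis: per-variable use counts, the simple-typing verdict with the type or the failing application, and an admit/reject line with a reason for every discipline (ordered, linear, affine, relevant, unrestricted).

use counts: env: 1, acc: 1, key: 1, val: 1
order of uses: env, acc, key, val
typing: the term checks, with type T3
ordered ✓ (single-use (env, acc, key, val), ordered derivation ok)
linear ✓ (each of env, acc, key, val used exactly once)
affine ✓ (no duplicate uses among env, acc, key, val)
relevant ✓ (every one of env, acc, key, val appears)
unrestricted ✓ (type-checks (T3) and nothing is barred)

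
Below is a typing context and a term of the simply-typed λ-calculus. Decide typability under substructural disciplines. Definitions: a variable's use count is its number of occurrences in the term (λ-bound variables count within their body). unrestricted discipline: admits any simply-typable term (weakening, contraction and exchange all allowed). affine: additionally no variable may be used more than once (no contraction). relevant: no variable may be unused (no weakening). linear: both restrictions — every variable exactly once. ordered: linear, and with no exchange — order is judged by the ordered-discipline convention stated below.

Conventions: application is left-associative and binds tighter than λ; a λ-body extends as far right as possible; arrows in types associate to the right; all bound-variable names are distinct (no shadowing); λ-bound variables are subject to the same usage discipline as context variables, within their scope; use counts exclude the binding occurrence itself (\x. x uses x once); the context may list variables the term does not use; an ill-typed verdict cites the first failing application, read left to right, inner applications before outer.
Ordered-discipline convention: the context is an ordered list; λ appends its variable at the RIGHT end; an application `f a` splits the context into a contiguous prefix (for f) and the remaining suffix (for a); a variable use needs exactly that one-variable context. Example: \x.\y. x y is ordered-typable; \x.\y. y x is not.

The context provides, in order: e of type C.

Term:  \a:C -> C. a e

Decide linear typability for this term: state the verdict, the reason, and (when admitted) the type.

yes — e, a: one use apiece; term : (C -> C) -> C
use counts: e: 1; a [bound]: 1
left-to-right use order: a, e
typing: ✓ — (C -> C) -> C
summary: ordered ✗, linear ✓, affine ✓, relevant ✓, unrestricted ✓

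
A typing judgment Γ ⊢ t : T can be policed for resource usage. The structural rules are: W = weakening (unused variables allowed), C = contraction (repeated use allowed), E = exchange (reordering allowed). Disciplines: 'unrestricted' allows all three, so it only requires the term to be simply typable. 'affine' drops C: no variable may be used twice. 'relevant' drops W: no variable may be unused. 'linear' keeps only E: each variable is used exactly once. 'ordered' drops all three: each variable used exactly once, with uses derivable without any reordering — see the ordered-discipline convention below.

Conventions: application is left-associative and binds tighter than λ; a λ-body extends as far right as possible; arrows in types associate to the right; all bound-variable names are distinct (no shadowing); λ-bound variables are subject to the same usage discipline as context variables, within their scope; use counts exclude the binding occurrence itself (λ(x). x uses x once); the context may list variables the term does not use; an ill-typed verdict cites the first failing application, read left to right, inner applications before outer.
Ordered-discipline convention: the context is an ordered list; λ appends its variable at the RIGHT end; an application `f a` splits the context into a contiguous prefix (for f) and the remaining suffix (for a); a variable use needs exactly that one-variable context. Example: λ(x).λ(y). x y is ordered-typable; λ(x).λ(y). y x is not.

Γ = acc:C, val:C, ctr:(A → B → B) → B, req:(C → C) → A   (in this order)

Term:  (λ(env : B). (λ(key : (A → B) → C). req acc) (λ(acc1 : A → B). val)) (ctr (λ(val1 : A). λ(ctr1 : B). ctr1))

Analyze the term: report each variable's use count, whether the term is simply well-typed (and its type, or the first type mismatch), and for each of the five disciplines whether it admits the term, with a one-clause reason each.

variable uses: acc ×1, val ×1, ctr ×1, req ×1, env (bound) ×0, key (bound) ×0, acc1 (bound) ×0, val1 (bound) ×0, ctr1 (bound) ×1
left-to-right use order: req, acc, val, ctr, ctr1
typing: ill-typed: a function awaiting C → C gets C
ordered: ✗, the type mismatch rejects it
linear: ✗, not simply typable
affine: ✗, fails simple typing
relevant: ✗, a type mismatch blocks all five
unrestricted: ✗, the type mismatch rejects it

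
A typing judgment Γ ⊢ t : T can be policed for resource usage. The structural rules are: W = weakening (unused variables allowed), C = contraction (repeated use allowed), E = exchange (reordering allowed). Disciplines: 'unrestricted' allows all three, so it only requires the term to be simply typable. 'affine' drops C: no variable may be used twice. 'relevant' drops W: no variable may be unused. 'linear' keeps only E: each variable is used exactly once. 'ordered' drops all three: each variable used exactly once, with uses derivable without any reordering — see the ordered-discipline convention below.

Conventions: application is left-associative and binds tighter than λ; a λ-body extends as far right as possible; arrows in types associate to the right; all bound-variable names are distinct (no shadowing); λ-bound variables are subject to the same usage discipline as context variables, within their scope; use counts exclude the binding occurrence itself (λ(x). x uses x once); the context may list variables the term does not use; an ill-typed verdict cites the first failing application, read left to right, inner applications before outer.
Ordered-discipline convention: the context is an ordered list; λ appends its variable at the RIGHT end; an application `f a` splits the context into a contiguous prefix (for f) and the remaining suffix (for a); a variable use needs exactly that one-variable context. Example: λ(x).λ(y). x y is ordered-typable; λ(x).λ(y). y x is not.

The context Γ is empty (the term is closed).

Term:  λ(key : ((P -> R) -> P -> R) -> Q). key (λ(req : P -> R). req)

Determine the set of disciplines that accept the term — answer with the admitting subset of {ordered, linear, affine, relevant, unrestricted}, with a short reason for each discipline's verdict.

accepted by: ordered, linear, affine, relevant, unrestricted
usage: key (bound) ×1, req (bound) ×1
uses in reading order: key, req
typing: well-typed at (((P -> R) -> P -> R) -> Q) -> Q
ordered: ✓ — key, req: once each, no exchange needed
linear: ✓ — exactly-once usage across key, req
affine: ✓ — no duplicate uses among key, req
relevant: ✓ — every one of key, req appears
unrestricted: ✓ — typability at (((P -> R) -> P -> R) -> Q) -> Q is all that's needed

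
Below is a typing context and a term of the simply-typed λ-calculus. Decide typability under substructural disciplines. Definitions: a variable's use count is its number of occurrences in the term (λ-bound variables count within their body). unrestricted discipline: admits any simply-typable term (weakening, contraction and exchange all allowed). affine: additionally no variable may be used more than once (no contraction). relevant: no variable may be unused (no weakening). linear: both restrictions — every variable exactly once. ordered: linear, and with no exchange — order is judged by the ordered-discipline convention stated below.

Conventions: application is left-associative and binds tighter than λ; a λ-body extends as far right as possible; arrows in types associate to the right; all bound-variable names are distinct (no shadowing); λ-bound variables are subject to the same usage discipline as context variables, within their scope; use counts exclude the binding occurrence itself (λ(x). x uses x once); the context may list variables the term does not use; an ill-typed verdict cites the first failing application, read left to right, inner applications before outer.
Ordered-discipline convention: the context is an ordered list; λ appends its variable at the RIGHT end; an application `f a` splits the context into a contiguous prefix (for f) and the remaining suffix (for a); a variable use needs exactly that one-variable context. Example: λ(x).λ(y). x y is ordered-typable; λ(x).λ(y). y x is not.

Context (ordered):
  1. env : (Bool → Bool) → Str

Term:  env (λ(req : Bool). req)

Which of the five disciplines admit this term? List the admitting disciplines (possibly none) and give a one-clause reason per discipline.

admitted in: ordered, linear, affine, relevant, unrestricted
variable uses: env ×1; req (bound) ×1
order of uses: env, req
typing: well-typed at Str
ordered ✓ (env, req once each; derivable with no W/C/E)
linear ✓ (exactly-once usage across env, req)
affine ✓ (no duplicate uses among env, req)
relevant ✓ (env, req: all used, weakening unneeded)
unrestricted ✓ (well-typed at Str; no restrictions here)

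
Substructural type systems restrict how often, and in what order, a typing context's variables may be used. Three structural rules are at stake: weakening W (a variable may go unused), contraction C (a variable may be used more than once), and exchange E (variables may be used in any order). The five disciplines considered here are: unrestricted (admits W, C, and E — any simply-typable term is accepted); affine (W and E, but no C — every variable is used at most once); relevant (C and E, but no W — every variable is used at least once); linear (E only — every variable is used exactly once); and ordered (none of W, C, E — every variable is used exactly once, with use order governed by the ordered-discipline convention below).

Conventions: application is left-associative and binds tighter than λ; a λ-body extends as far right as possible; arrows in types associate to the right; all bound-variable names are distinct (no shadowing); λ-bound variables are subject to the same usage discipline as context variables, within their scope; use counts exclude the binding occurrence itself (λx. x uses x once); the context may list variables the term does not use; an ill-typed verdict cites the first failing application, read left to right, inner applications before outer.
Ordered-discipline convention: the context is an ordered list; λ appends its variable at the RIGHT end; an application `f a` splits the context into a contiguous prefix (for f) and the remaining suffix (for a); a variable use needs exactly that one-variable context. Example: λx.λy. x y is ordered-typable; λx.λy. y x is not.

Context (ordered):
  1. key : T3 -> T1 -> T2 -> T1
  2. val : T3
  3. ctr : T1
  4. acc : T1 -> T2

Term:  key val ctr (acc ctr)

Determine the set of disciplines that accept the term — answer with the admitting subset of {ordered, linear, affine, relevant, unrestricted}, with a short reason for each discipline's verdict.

accepted by: relevant, unrestricted
variable uses: key ×1, val ×1, ctr ×2, acc ×1
uses in reading order: key, val, ctr, acc, ctr
typing: well-typed — term : T1
ordered: ✗, needs contraction — ctr ×2
linear: ✗, needs contraction — ctr ×2
affine: ✗, needs contraction — ctr ×2
relevant: ✓, none of key, val, ctr, acc goes unused
unrestricted: ✓, typability at T1 is all that's needed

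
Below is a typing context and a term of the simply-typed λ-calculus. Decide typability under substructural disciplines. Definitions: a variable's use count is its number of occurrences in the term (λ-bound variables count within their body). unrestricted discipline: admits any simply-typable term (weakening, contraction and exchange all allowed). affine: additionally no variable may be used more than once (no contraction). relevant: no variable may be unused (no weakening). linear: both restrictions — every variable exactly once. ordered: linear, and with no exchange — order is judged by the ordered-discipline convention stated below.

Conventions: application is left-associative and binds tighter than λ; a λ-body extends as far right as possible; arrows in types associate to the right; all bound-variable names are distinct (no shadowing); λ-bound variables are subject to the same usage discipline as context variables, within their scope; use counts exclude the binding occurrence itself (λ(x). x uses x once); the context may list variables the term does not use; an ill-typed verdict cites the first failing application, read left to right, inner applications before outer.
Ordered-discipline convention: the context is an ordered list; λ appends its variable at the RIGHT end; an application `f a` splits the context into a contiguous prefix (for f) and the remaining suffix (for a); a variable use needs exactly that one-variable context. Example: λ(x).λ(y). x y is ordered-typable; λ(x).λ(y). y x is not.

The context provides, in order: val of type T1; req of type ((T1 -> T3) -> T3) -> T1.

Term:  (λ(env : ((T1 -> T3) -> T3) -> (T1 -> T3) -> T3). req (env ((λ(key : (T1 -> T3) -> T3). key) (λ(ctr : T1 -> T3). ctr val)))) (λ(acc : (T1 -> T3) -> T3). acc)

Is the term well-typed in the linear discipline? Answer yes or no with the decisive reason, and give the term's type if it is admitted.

yes — single use per variable (val, req, env, key, ctr, acc); term : T1
use counts: val: 1; req: 1; env [bound]: 1; key [bound]: 1; ctr [bound]: 1; acc [bound]: 1
left-to-right use order: req, env, key, ctr, val, acc
typing: the term checks, with type T1
per-discipline verdicts: ordered ✗, linear ✓, affine ✓, relevant ✓, unrestricted ✓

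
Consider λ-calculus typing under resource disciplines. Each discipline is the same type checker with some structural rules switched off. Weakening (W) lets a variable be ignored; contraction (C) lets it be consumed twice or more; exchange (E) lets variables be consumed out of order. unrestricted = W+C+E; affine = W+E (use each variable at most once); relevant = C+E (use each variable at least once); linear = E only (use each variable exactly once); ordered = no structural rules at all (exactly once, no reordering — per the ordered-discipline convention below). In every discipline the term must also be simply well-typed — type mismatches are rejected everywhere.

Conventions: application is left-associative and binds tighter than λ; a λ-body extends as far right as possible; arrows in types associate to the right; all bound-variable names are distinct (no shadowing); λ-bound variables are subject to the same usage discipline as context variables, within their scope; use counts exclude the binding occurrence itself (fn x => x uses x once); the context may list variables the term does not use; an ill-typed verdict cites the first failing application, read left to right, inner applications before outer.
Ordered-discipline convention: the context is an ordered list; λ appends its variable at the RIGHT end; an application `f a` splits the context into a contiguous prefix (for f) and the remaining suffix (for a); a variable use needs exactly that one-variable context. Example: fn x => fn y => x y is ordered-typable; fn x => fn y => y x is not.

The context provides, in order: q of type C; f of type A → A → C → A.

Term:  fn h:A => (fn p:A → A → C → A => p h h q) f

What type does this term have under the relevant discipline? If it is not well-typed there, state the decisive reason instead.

term : A → A
use counts: q ×1, f ×1, h [bound] ×2, p [bound] ×1
uses in reading order: p, h, h, q, f
typing: ✓ — A → A
summary: ordered ✗ | linear ✗ | affine ✗ | relevant ✓ | unrestricted ✓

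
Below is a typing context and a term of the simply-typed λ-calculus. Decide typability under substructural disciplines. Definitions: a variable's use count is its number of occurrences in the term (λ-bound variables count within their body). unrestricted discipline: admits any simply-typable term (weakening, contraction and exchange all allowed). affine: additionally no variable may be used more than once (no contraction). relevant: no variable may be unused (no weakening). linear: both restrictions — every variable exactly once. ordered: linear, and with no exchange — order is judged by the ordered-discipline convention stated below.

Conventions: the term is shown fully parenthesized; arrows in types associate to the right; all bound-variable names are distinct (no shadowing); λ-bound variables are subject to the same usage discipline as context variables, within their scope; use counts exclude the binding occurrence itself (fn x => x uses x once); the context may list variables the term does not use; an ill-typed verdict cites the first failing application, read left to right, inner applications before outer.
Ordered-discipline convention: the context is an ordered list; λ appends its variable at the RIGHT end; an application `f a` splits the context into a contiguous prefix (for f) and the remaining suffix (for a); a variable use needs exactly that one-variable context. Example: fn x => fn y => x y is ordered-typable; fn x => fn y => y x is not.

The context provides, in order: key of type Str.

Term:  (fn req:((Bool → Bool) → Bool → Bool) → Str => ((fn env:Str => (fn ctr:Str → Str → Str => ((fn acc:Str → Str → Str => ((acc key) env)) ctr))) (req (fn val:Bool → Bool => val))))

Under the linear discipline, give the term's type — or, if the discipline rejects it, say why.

term : (((Bool → Bool) → Bool → Bool) → Str) → (Str → Str → Str) → Str
use counts: key: 1, req (λ-bound): 1, env (λ-bound): 1, ctr (λ-bound): 1, acc (λ-bound): 1, val (λ-bound): 1
use order (left to right): acc, key, env, ctr, req, val
typing: the term checks, with type (((Bool → Bool) → Bool → Bool) → Str) → (Str → Str → Str) → Str
all disciplines: ordered ✗, linear ✓, affine ✓, relevant ✓, unrestricted ✓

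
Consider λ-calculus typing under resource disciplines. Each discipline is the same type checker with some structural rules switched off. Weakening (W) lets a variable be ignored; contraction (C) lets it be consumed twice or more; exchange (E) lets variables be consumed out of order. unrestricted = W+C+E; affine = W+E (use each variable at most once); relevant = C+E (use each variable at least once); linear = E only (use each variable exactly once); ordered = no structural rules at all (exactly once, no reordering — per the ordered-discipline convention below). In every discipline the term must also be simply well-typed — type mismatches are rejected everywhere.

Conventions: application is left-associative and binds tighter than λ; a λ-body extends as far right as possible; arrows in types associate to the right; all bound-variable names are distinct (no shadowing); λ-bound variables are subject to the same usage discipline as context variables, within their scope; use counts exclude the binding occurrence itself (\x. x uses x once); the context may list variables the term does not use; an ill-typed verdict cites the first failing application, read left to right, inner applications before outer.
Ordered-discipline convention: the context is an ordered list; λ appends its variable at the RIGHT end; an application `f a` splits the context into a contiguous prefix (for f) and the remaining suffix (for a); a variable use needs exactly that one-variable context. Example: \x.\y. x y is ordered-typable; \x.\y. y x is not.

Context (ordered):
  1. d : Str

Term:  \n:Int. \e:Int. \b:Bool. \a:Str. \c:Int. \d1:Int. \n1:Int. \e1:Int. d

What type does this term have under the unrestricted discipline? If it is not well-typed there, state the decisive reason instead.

term : Int → Int → Bool → Str → Int → Int → Int → Int → Str
counts: d: 1×, n [bound]: 0×, e [bound]: 0×, b [bound]: 0×, a [bound]: 0×, c [bound]: 0×, d1 [bound]: 0×, n1 [bound]: 0×, e1 [bound]: 0×
order of uses: d
typing: well-typed at Int → Int → Bool → Str → Int → Int → Int → Int → Str
per-discipline verdicts: ordered ✗ · linear ✗ · affine ✓ · relevant ✗ · unrestricted ✓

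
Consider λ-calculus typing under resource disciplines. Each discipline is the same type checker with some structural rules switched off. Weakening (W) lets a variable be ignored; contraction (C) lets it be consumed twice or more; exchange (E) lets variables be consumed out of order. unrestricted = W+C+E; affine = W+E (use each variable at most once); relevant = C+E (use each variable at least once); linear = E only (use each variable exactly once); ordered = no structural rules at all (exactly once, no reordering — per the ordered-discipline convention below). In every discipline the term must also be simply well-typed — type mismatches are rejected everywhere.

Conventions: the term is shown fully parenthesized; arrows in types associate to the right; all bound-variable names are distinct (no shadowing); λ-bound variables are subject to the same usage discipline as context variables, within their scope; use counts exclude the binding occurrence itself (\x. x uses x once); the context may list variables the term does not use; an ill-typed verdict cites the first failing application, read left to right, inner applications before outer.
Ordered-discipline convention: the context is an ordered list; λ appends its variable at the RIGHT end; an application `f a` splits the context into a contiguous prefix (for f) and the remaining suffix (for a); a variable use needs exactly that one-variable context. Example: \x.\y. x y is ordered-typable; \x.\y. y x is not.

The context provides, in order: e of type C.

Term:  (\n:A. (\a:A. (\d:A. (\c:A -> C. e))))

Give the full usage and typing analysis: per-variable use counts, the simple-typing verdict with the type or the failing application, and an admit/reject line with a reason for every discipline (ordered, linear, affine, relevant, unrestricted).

variable uses: e: 1×, n (λ-bound): 0×, a (λ-bound): 0×, d (λ-bound): 0×, c (λ-bound): 0×
use order (left to right): e
typing: ✓ — A -> A -> A -> (A -> C) -> C
ordered: ✗ — needs weakening: n, a, d, c unused
linear: ✗ — needs weakening: n, a, d, c unused
affine: ✓ — e, n, a, d, c: no repeats, contraction unneeded
relevant: ✗ — needs weakening: n, a, d, c unused
unrestricted: ✓ — simply typable at A -> A -> A -> (A -> C) -> C; W, C, E all held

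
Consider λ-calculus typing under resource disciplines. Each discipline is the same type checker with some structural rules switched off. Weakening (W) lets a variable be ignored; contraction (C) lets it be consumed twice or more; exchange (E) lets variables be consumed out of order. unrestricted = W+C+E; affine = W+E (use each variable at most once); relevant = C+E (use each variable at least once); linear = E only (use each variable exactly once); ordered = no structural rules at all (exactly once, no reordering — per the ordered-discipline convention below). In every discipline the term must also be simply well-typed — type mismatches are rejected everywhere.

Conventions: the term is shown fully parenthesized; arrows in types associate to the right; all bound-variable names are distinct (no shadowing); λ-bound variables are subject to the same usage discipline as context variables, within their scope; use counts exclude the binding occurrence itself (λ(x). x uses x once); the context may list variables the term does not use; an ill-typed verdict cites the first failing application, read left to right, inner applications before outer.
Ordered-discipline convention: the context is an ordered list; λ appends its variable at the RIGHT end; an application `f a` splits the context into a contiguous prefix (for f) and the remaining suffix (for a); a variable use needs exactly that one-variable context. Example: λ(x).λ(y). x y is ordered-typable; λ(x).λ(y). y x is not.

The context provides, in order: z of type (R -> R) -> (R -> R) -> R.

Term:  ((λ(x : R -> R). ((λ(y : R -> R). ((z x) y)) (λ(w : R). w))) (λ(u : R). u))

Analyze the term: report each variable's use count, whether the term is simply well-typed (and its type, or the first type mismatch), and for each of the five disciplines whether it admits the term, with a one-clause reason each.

use counts: z: 1×, x [bound]: 1×, y [bound]: 1×, w [bound]: 1×, u [bound]: 1×
left-to-right use order: z, x, y, w, u
typing: well-typed — term : R
ordered ✓ (single-use (z, x, y, w, u), ordered derivation ok)
linear ✓ (single use per variable (z, x, y, w, u))
affine ✓ (z, x, y, w, u: no repeats, contraction unneeded)
relevant ✓ (none of z, x, y, w, u goes unused)
unrestricted ✓ (simply typable at R; W, C, E all held)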